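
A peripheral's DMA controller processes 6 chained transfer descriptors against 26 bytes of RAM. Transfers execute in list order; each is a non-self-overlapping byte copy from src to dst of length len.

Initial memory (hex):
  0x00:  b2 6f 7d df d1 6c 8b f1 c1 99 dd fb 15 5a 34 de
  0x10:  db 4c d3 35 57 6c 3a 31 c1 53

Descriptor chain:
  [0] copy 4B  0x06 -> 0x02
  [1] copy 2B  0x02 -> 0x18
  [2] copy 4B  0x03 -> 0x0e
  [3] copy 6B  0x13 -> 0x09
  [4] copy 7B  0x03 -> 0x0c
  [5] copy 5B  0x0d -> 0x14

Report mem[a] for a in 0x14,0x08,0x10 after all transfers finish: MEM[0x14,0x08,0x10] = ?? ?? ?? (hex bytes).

  after D0: wrote 4B at 0x02 = 8bf1c199
  after D1: wrote 2B at 0x18 = 8bf1
  after D2: wrote 4B at 0x0e = f1c1998b
  after D3: wrote 6B at 0x09 = 35576c3a318b
  after D4: wrote 7B at 0x0c = f1c1998bf1c135
  after D5: wrote 5B at 0x14 = c1998bf1c1
query mem[0x14]=0xc1, mem[0x08]=0xc1, mem[0x10]=0xf1

MEM[0x14,0x08,0x10] = c1 c1 f1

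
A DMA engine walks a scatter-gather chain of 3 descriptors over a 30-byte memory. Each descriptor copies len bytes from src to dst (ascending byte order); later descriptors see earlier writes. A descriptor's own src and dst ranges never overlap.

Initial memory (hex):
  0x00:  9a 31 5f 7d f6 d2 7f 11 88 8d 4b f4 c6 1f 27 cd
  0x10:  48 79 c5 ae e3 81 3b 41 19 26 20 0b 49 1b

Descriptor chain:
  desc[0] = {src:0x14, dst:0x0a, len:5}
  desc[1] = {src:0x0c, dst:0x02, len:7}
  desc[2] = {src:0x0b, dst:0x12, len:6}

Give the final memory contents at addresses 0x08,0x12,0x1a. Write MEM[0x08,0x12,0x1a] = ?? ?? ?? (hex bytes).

#0 dst[0x0a+5] := {0xe3,0x81,0x3b,0x41,0x19}
#1 dst[0x02+7] := {0x3b,0x41,0x19,0xcd,0x48,0x79,0xc5}
#2 dst[0x12+6] := {0x81,0x3b,0x41,0x19,0xcd,0x48}
query mem[0x08]=0xc5, mem[0x12]=0x81, mem[0x1a]=0x20

MEM[0x08,0x12,0x1a] = c5 81 20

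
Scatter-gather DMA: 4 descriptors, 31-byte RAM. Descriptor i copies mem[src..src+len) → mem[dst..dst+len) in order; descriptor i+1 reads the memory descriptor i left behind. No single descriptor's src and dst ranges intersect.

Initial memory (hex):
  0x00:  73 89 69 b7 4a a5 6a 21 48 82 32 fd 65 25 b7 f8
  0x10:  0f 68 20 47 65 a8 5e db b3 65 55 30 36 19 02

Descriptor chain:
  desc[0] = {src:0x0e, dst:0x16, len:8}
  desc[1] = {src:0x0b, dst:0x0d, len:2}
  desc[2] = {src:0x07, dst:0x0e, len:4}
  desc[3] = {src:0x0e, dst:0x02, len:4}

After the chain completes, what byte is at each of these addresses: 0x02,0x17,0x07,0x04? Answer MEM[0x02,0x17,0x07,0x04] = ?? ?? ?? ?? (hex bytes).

MEM[0x02,0x17,0x07,0x04] = 21 f8 21 82

  after D0: wrote 8B at 0x16 = b7f80f68204765a8
  after D1: wrote 2B at 0x0d = fd65
  after D2: wrote 4B at 0x0e = 21488232
  after D3: wrote 4B at 0x02 = 21488232
query mem[0x02]=0x21, mem[0x17]=0xf8, mem[0x07]=0x21, mem[0x04]=0x82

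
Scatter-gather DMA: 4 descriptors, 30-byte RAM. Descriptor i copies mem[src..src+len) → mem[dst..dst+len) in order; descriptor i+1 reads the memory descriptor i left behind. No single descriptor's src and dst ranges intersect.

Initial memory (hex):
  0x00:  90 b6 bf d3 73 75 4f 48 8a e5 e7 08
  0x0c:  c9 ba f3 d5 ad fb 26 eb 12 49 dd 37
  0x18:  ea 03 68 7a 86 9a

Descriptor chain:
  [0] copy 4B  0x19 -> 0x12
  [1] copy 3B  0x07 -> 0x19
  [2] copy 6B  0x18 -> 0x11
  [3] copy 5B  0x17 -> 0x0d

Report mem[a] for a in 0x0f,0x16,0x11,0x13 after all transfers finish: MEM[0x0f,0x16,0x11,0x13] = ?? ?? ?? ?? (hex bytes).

MEM[0x0f,0x16,0x11,0x13] = 48 9a e5 8a

D0: mem[0x12..0x15] <- [03 68 7a 86]
D1: mem[0x19..0x1b] <- [48 8a e5]
D2: mem[0x11..0x16] <- [ea 48 8a e5 86 9a]
D3: mem[0x0d..0x11] <- [37 ea 48 8a e5]
query mem[0x0f]=0x48, mem[0x16]=0x9a, mem[0x11]=0xe5, mem[0x13]=0x8a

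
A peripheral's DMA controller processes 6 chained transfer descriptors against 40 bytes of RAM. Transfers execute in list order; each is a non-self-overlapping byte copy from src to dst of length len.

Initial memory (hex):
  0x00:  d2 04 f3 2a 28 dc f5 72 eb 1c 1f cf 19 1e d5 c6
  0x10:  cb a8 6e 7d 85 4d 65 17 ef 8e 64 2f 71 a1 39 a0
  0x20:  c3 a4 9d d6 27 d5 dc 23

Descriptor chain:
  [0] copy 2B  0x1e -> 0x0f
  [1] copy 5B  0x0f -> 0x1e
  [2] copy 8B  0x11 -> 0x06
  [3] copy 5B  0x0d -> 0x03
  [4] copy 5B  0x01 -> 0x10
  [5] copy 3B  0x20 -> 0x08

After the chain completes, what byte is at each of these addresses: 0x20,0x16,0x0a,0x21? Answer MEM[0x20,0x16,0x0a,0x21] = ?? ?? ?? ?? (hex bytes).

MEM[0x20,0x16,0x0a,0x21] = a8 65 7d 6e

#0 dst[0x0f+2] := {0x39,0xa0}
#1 dst[0x1e+5] := {0x39,0xa0,0xa8,0x6e,0x7d}
#2 dst[0x06+8] := {0xa8,0x6e,0x7d,0x85,0x4d,0x65,0x17,0xef}
#3 dst[0x03+5] := {0xef,0xd5,0x39,0xa0,0xa8}
#4 dst[0x10+5] := {0x04,0xf3,0xef,0xd5,0x39}
#5 dst[0x08+3] := {0xa8,0x6e,0x7d}
query mem[0x20]=0xa8, mem[0x16]=0x65, mem[0x0a]=0x7d, mem[0x21]=0x6e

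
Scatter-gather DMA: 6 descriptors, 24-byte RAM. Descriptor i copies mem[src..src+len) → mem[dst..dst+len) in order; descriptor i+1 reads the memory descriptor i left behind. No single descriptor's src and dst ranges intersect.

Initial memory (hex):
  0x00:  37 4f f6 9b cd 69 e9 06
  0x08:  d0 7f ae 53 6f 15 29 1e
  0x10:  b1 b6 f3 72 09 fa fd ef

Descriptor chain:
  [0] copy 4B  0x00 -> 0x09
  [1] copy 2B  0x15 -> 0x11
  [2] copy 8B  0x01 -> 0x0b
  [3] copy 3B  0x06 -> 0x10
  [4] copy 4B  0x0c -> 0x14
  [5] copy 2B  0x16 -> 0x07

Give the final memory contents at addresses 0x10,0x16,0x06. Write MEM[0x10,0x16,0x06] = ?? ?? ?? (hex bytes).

[0] 0x00->0x09 len=4 : 37 4f f6 9b
[1] 0x15->0x11 len=2 : fa fd
[2] 0x01->0x0b len=8 : 4f f6 9b cd 69 e9 06 d0
[3] 0x06->0x10 len=3 : e9 06 d0
[4] 0x0c->0x14 len=4 : f6 9b cd 69
[5] 0x16->0x07 len=2 : cd 69
query mem[0x10]=0xe9, mem[0x16]=0xcd, mem[0x06]=0xe9

MEM[0x10,0x16,0x06] = e9 cd e9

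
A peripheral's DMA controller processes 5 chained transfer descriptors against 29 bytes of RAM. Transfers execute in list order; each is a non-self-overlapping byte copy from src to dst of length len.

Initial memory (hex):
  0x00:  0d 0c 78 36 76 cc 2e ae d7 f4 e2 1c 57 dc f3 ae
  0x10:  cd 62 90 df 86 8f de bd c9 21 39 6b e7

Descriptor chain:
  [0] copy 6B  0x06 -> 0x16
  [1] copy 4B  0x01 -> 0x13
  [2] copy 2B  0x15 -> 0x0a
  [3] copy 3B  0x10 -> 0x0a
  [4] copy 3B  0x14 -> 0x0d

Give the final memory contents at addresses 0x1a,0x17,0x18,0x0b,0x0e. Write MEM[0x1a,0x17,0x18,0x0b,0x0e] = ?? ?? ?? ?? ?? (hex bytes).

D0: mem[0x16..0x1b] <- [2e ae d7 f4 e2 1c]
D1: mem[0x13..0x16] <- [0c 78 36 76]
D2: mem[0x0a..0x0b] <- [36 76]
D3: mem[0x0a..0x0c] <- [cd 62 90]
D4: mem[0x0d..0x0f] <- [78 36 76]
query mem[0x1a]=0xe2, mem[0x17]=0xae, mem[0x18]=0xd7, mem[0x0b]=0x62, mem[0x0e]=0x36

MEM[0x1a,0x17,0x18,0x0b,0x0e] = e2 ae d7 62 36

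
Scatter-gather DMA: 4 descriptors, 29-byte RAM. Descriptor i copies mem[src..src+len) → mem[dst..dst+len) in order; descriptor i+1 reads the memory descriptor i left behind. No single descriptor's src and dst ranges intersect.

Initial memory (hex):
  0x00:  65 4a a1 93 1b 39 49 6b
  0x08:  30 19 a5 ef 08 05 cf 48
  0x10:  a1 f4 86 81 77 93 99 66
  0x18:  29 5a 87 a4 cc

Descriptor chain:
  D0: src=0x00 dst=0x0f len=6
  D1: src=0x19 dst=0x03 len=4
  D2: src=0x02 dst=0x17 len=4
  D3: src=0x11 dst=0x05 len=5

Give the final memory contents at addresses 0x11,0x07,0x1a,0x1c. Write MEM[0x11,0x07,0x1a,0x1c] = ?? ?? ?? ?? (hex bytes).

#0 dst[0x0f+6] := {0x65,0x4a,0xa1,0x93,0x1b,0x39}
#1 dst[0x03+4] := {0x5a,0x87,0xa4,0xcc}
#2 dst[0x17+4] := {0xa1,0x5a,0x87,0xa4}
#3 dst[0x05+5] := {0xa1,0x93,0x1b,0x39,0x93}
query mem[0x11]=0xa1, mem[0x07]=0x1b, mem[0x1a]=0xa4, mem[0x1c]=0xcc

MEM[0x11,0x07,0x1a,0x1c] = a1 1b a4 cc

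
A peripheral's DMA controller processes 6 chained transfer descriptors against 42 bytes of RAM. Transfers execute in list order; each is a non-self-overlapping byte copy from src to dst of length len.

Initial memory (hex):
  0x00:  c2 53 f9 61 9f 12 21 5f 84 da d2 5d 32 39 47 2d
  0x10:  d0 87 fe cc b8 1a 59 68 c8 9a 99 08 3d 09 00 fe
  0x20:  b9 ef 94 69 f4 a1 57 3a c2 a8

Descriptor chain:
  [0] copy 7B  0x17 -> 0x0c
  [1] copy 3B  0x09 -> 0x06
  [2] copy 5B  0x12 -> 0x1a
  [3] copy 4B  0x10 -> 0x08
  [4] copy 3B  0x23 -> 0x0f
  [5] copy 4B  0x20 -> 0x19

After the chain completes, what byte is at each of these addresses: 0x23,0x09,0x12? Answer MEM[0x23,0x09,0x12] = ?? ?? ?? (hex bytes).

MEM[0x23,0x09,0x12] = 69 3d 09

[0] 0x17->0x0c len=7 : 68 c8 9a 99 08 3d 09
[1] 0x09->0x06 len=3 : da d2 5d
[2] 0x12->0x1a len=5 : 09 cc b8 1a 59
[3] 0x10->0x08 len=4 : 08 3d 09 cc
[4] 0x23->0x0f len=3 : 69 f4 a1
[5] 0x20->0x19 len=4 : b9 ef 94 69
query mem[0x23]=0x69, mem[0x09]=0x3d, mem[0x12]=0x09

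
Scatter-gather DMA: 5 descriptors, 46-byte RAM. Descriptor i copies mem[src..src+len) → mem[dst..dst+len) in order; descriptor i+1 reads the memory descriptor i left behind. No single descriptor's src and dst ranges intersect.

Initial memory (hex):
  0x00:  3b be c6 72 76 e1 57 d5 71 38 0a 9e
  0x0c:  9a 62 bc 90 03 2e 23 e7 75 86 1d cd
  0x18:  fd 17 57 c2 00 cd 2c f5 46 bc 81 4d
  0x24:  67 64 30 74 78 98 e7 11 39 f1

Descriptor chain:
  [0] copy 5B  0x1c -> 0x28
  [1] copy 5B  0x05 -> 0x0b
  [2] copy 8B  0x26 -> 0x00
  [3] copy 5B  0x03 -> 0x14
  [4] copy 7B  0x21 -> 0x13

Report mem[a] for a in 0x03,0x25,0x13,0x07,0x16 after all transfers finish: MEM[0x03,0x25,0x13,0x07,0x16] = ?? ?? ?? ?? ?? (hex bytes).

#0 dst[0x28+5] := {0x00,0xcd,0x2c,0xf5,0x46}
#1 dst[0x0b+5] := {0xe1,0x57,0xd5,0x71,0x38}
#2 dst[0x00+8] := {0x30,0x74,0x00,0xcd,0x2c,0xf5,0x46,0xf1}
#3 dst[0x14+5] := {0xcd,0x2c,0xf5,0x46,0xf1}
#4 dst[0x13+7] := {0xbc,0x81,0x4d,0x67,0x64,0x30,0x74}
query mem[0x03]=0xcd, mem[0x25]=0x64, mem[0x13]=0xbc, mem[0x07]=0xf1, mem[0x16]=0x67

MEM[0x03,0x25,0x13,0x07,0x16] = cd 64 bc f1 67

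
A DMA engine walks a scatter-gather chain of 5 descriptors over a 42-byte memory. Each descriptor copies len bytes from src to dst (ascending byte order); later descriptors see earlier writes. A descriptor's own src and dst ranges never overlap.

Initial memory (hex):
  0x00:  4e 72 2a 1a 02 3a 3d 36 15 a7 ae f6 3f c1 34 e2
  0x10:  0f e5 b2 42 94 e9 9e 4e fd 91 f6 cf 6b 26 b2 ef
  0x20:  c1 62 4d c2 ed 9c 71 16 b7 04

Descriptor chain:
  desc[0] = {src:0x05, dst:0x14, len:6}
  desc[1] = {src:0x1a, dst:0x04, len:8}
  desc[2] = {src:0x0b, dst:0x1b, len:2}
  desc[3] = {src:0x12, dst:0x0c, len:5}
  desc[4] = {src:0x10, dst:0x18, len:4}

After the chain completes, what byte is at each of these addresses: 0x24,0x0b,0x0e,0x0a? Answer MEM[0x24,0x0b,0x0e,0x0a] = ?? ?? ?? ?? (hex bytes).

MEM[0x24,0x0b,0x0e,0x0a] = ed 62 3a c1

  after D0: wrote 6B at 0x14 = 3a3d3615a7ae
  after D1: wrote 8B at 0x04 = f6cf6b26b2efc162
  after D2: wrote 2B at 0x1b = 623f
  after D3: wrote 5B at 0x0c = b2423a3d36
  after D4: wrote 4B at 0x18 = 36e5b242
query mem[0x24]=0xed, mem[0x0b]=0x62, mem[0x0e]=0x3a, mem[0x0a]=0xc1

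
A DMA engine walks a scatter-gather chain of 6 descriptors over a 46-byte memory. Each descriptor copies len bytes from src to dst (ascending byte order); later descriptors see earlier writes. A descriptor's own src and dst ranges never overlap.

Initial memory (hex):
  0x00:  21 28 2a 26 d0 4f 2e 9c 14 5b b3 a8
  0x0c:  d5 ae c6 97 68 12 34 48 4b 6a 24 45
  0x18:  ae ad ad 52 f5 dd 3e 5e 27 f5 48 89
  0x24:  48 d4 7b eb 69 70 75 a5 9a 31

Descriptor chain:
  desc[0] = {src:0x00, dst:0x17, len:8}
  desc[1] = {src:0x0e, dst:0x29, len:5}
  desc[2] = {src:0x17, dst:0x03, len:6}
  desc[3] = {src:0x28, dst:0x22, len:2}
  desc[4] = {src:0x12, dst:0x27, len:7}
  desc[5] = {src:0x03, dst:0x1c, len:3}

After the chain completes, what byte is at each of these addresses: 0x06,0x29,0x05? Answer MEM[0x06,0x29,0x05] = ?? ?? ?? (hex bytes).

MEM[0x06,0x29,0x05] = 26 4b 2a

  after D0: wrote 8B at 0x17 = 21282a26d04f2e9c
  after D1: wrote 5B at 0x29 = c697681234
  after D2: wrote 6B at 0x03 = 21282a26d04f
  after D3: wrote 2B at 0x22 = 69c6
  after D4: wrote 7B at 0x27 = 34484b6a242128
  after D5: wrote 3B at 0x1c = 21282a
query mem[0x06]=0x26, mem[0x29]=0x4b, mem[0x05]=0x2a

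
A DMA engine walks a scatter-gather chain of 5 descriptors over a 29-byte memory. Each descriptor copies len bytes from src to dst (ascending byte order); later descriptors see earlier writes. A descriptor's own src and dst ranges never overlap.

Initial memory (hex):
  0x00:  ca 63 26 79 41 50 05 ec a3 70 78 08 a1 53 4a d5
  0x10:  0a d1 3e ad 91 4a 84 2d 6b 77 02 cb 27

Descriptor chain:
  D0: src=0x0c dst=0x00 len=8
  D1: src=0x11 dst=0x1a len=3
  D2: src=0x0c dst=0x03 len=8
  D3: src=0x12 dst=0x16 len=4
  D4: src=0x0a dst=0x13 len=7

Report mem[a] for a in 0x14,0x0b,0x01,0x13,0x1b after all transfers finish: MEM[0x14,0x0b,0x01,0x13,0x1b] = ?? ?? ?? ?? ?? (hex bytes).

#0 dst[0x00+8] := {0xa1,0x53,0x4a,0xd5,0x0a,0xd1,0x3e,0xad}
#1 dst[0x1a+3] := {0xd1,0x3e,0xad}
#2 dst[0x03+8] := {0xa1,0x53,0x4a,0xd5,0x0a,0xd1,0x3e,0xad}
#3 dst[0x16+4] := {0x3e,0xad,0x91,0x4a}
#4 dst[0x13+7] := {0xad,0x08,0xa1,0x53,0x4a,0xd5,0x0a}
query mem[0x14]=0x08, mem[0x0b]=0x08, mem[0x01]=0x53, mem[0x13]=0xad, mem[0x1b]=0x3e

MEM[0x14,0x0b,0x01,0x13,0x1b] = 08 08 53 ad 3e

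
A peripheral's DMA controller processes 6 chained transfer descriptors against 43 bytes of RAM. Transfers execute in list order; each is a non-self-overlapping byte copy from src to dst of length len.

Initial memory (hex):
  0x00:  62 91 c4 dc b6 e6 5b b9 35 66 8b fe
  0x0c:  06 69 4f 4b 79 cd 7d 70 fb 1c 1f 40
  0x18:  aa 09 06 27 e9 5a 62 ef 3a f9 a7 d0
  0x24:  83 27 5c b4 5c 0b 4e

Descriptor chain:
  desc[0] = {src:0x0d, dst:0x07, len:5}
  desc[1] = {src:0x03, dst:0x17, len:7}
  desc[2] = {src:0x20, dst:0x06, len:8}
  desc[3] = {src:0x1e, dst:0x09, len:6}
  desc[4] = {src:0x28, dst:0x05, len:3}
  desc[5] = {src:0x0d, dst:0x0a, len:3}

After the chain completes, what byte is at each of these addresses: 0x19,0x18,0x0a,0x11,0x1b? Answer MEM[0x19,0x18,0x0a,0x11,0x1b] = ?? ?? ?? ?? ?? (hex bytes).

MEM[0x19,0x18,0x0a,0x11,0x1b] = e6 b6 a7 cd 69

#0 dst[0x07+5] := {0x69,0x4f,0x4b,0x79,0xcd}
#1 dst[0x17+7] := {0xdc,0xb6,0xe6,0x5b,0x69,0x4f,0x4b}
#2 dst[0x06+8] := {0x3a,0xf9,0xa7,0xd0,0x83,0x27,0x5c,0xb4}
#3 dst[0x09+6] := {0x62,0xef,0x3a,0xf9,0xa7,0xd0}
#4 dst[0x05+3] := {0x5c,0x0b,0x4e}
#5 dst[0x0a+3] := {0xa7,0xd0,0x4b}
query mem[0x19]=0xe6, mem[0x18]=0xb6, mem[0x0a]=0xa7, mem[0x11]=0xcd, mem[0x1b]=0x69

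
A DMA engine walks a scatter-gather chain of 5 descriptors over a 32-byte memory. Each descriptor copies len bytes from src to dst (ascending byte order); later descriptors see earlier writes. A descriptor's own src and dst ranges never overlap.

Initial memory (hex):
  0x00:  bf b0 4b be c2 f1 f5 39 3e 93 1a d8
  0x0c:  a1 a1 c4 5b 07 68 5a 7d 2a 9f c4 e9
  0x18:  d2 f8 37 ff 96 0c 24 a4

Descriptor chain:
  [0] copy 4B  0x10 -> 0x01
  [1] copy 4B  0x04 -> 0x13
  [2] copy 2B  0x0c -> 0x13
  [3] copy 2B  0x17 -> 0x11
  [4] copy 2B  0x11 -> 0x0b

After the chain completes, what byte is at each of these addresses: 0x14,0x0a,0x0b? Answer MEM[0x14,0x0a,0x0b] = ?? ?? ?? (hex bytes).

[0] 0x10->0x01 len=4 : 07 68 5a 7d
[1] 0x04->0x13 len=4 : 7d f1 f5 39
[2] 0x0c->0x13 len=2 : a1 a1
[3] 0x17->0x11 len=2 : e9 d2
[4] 0x11->0x0b len=2 : e9 d2
query mem[0x14]=0xa1, mem[0x0a]=0x1a, mem[0x0b]=0xe9

MEM[0x14,0x0a,0x0b] = a1 1a e9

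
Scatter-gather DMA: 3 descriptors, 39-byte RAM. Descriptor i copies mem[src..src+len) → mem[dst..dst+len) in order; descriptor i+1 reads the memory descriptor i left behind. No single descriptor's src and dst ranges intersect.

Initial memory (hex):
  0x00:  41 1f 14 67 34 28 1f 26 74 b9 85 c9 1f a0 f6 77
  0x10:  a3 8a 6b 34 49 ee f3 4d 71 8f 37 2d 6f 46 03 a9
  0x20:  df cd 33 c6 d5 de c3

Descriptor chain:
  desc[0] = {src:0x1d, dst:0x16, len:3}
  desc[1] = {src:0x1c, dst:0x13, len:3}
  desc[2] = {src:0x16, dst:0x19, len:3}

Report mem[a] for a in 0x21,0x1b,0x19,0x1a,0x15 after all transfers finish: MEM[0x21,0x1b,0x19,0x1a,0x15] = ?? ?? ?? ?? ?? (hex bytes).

#0 dst[0x16+3] := {0x46,0x03,0xa9}
#1 dst[0x13+3] := {0x6f,0x46,0x03}
#2 dst[0x19+3] := {0x46,0x03,0xa9}
query mem[0x21]=0xcd, mem[0x1b]=0xa9, mem[0x19]=0x46, mem[0x1a]=0x03, mem[0x15]=0x03

MEM[0x21,0x1b,0x19,0x1a,0x15] = cd a9 46 03 03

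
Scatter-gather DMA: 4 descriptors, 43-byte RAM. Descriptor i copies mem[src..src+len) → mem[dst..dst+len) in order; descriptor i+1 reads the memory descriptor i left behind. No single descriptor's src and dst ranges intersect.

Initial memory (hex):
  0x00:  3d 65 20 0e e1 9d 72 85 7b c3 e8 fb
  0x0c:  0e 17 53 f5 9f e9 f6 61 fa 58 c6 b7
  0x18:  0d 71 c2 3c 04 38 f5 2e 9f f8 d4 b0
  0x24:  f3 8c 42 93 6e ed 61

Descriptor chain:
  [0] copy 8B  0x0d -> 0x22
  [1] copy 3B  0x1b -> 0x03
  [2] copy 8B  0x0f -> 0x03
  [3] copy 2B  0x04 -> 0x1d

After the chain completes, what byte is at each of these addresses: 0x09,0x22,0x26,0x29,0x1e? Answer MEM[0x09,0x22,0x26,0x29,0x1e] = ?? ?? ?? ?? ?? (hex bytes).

MEM[0x09,0x22,0x26,0x29,0x1e] = 58 17 e9 fa e9

  after D0: wrote 8B at 0x22 = 1753f59fe9f661fa
  after D1: wrote 3B at 0x03 = 3c0438
  after D2: wrote 8B at 0x03 = f59fe9f661fa58c6
  after D3: wrote 2B at 0x1d = 9fe9
query mem[0x09]=0x58, mem[0x22]=0x17, mem[0x26]=0xe9, mem[0x29]=0xfa, mem[0x1e]=0xe9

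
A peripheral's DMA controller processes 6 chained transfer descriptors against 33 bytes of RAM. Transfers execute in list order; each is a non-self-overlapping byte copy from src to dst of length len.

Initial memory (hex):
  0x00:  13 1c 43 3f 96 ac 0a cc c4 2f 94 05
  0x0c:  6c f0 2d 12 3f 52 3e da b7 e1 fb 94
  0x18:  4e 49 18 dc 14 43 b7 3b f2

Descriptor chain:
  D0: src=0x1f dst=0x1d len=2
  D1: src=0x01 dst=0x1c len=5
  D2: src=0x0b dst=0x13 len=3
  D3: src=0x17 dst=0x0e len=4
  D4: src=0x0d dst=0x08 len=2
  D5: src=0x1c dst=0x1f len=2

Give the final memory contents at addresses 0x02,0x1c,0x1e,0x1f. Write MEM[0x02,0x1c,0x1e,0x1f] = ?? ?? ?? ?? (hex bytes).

  after D0: wrote 2B at 0x1d = 3bf2
  after D1: wrote 5B at 0x1c = 1c433f96ac
  after D2: wrote 3B at 0x13 = 056cf0
  after D3: wrote 4B at 0x0e = 944e4918
  after D4: wrote 2B at 0x08 = f094
  after D5: wrote 2B at 0x1f = 1c43
query mem[0x02]=0x43, mem[0x1c]=0x1c, mem[0x1e]=0x3f, mem[0x1f]=0x1c

MEM[0x02,0x1c,0x1e,0x1f] = 43 1c 3f 1c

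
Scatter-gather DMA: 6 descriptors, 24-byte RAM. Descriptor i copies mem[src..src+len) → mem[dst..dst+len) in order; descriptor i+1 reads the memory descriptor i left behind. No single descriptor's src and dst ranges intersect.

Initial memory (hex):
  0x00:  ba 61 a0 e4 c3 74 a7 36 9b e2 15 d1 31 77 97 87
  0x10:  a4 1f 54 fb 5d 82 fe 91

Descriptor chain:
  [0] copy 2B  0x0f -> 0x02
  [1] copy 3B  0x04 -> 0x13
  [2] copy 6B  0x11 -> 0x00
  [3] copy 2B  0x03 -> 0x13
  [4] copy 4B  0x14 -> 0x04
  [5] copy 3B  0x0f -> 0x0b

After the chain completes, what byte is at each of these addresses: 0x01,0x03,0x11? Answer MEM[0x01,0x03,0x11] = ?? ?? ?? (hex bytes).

#0 dst[0x02+2] := {0x87,0xa4}
#1 dst[0x13+3] := {0xc3,0x74,0xa7}
#2 dst[0x00+6] := {0x1f,0x54,0xc3,0x74,0xa7,0xfe}
#3 dst[0x13+2] := {0x74,0xa7}
#4 dst[0x04+4] := {0xa7,0xa7,0xfe,0x91}
#5 dst[0x0b+3] := {0x87,0xa4,0x1f}
query mem[0x01]=0x54, mem[0x03]=0x74, mem[0x11]=0x1f

MEM[0x01,0x03,0x11] = 54 74 1f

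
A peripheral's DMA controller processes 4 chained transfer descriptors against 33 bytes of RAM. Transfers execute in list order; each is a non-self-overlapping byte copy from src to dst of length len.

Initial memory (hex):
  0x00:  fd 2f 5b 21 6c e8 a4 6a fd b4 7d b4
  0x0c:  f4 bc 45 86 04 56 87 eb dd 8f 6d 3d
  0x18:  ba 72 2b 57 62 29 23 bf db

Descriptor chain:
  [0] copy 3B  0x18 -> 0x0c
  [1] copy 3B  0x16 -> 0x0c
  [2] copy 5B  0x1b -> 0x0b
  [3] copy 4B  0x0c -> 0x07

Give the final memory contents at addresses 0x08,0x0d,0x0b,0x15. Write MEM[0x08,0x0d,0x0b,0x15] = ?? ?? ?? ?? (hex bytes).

#0 dst[0x0c+3] := {0xba,0x72,0x2b}
#1 dst[0x0c+3] := {0x6d,0x3d,0xba}
#2 dst[0x0b+5] := {0x57,0x62,0x29,0x23,0xbf}
#3 dst[0x07+4] := {0x62,0x29,0x23,0xbf}
query mem[0x08]=0x29, mem[0x0d]=0x29, mem[0x0b]=0x57, mem[0x15]=0x8f

MEM[0x08,0x0d,0x0b,0x15] = 29 29 57 8f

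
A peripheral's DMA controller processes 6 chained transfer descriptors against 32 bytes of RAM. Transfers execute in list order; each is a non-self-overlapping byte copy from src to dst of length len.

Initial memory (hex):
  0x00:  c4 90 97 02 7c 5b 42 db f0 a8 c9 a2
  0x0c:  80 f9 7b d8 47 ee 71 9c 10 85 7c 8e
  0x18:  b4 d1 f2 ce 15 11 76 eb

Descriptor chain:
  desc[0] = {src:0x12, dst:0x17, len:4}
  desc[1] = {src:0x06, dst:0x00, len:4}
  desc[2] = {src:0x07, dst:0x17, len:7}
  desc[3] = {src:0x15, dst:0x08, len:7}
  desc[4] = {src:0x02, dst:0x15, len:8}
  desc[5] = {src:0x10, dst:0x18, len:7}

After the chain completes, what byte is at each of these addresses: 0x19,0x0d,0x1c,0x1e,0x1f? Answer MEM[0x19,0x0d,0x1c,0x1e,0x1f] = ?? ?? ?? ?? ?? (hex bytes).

MEM[0x19,0x0d,0x1c,0x1e,0x1f] = ee c9 10 a8 eb

D0: mem[0x17..0x1a] <- [71 9c 10 85]
D1: mem[0x00..0x03] <- [42 db f0 a8]
D2: mem[0x17..0x1d] <- [db f0 a8 c9 a2 80 f9]
D3: mem[0x08..0x0e] <- [85 7c db f0 a8 c9 a2]
D4: mem[0x15..0x1c] <- [f0 a8 7c 5b 42 db 85 7c]
D5: mem[0x18..0x1e] <- [47 ee 71 9c 10 f0 a8]
query mem[0x19]=0xee, mem[0x0d]=0xc9, mem[0x1c]=0x10, mem[0x1e]=0xa8, mem[0x1f]=0xeb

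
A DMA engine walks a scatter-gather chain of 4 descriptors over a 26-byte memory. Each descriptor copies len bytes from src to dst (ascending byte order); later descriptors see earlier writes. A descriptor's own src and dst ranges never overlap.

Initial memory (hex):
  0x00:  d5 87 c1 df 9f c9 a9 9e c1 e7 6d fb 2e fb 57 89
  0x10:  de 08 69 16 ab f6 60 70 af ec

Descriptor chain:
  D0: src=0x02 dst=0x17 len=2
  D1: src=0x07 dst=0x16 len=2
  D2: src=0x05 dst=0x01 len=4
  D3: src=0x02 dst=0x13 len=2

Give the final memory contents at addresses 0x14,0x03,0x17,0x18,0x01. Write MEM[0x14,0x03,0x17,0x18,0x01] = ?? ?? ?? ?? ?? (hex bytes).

[0] 0x02->0x17 len=2 : c1 df
[1] 0x07->0x16 len=2 : 9e c1
[2] 0x05->0x01 len=4 : c9 a9 9e c1
[3] 0x02->0x13 len=2 : a9 9e
query mem[0x14]=0x9e, mem[0x03]=0x9e, mem[0x17]=0xc1, mem[0x18]=0xdf, mem[0x01]=0xc9

MEM[0x14,0x03,0x17,0x18,0x01] = 9e 9e c1 df c9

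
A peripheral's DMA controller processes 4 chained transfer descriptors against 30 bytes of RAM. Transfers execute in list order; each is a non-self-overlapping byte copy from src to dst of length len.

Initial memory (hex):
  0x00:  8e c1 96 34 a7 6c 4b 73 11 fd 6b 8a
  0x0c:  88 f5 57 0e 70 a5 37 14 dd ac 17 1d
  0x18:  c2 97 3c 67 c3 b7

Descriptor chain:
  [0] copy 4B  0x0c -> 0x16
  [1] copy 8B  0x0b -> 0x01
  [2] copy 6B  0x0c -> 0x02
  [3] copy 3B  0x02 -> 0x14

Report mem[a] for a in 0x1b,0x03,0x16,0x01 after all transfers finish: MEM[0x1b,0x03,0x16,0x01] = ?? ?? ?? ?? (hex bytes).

MEM[0x1b,0x03,0x16,0x01] = 67 f5 57 8a

[0] 0x0c->0x16 len=4 : 88 f5 57 0e
[1] 0x0b->0x01 len=8 : 8a 88 f5 57 0e 70 a5 37
[2] 0x0c->0x02 len=6 : 88 f5 57 0e 70 a5
[3] 0x02->0x14 len=3 : 88 f5 57
query mem[0x1b]=0x67, mem[0x03]=0xf5, mem[0x16]=0x57, mem[0x01]=0x8a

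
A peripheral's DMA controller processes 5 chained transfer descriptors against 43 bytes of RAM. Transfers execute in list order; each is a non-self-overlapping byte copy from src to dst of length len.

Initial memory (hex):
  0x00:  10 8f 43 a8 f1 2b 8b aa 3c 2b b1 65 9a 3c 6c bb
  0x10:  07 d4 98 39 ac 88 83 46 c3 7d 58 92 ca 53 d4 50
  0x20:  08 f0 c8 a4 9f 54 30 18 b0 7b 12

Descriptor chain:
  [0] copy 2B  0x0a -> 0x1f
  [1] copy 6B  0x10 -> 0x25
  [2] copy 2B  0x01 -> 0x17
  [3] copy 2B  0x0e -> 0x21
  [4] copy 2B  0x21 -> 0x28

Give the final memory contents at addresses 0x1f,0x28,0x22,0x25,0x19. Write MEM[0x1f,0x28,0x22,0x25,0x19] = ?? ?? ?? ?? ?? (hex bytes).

[0] 0x0a->0x1f len=2 : b1 65
[1] 0x10->0x25 len=6 : 07 d4 98 39 ac 88
[2] 0x01->0x17 len=2 : 8f 43
[3] 0x0e->0x21 len=2 : 6c bb
[4] 0x21->0x28 len=2 : 6c bb
query mem[0x1f]=0xb1, mem[0x28]=0x6c, mem[0x22]=0xbb, mem[0x25]=0x07, mem[0x19]=0x7d

MEM[0x1f,0x28,0x22,0x25,0x19] = b1 6c bb 07 7d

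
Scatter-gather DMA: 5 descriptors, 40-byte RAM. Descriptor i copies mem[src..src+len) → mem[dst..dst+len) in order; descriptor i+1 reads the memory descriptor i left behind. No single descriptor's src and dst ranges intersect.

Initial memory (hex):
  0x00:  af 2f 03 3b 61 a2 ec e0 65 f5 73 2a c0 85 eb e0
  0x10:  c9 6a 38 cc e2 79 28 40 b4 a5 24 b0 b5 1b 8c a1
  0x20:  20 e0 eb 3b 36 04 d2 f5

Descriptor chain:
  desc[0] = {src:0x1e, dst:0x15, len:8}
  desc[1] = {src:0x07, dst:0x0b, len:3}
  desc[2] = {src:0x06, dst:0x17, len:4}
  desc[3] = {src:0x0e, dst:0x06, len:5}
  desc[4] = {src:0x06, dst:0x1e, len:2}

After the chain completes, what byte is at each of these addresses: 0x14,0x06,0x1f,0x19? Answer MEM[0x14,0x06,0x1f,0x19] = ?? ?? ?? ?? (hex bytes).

MEM[0x14,0x06,0x1f,0x19] = e2 eb e0 65

#0 dst[0x15+8] := {0x8c,0xa1,0x20,0xe0,0xeb,0x3b,0x36,0x04}
#1 dst[0x0b+3] := {0xe0,0x65,0xf5}
#2 dst[0x17+4] := {0xec,0xe0,0x65,0xf5}
#3 dst[0x06+5] := {0xeb,0xe0,0xc9,0x6a,0x38}
#4 dst[0x1e+2] := {0xeb,0xe0}
query mem[0x14]=0xe2, mem[0x06]=0xeb, mem[0x1f]=0xe0, mem[0x19]=0x65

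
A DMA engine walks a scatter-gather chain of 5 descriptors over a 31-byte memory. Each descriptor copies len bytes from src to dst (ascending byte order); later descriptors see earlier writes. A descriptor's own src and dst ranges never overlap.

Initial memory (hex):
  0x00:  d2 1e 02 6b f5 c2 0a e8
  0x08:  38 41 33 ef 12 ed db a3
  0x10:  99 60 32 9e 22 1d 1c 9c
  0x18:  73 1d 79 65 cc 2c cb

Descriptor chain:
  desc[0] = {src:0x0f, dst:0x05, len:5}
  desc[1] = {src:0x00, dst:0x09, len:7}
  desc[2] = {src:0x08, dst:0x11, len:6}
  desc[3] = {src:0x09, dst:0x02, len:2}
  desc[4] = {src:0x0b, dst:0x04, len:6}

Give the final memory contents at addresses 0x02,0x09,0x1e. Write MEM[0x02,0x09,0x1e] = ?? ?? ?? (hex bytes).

MEM[0x02,0x09,0x1e] = d2 99 cb

D0: mem[0x05..0x09] <- [a3 99 60 32 9e]
D1: mem[0x09..0x0f] <- [d2 1e 02 6b f5 a3 99]
D2: mem[0x11..0x16] <- [32 d2 1e 02 6b f5]
D3: mem[0x02..0x03] <- [d2 1e]
D4: mem[0x04..0x09] <- [02 6b f5 a3 99 99]
query mem[0x02]=0xd2, mem[0x09]=0x99, mem[0x1e]=0xcb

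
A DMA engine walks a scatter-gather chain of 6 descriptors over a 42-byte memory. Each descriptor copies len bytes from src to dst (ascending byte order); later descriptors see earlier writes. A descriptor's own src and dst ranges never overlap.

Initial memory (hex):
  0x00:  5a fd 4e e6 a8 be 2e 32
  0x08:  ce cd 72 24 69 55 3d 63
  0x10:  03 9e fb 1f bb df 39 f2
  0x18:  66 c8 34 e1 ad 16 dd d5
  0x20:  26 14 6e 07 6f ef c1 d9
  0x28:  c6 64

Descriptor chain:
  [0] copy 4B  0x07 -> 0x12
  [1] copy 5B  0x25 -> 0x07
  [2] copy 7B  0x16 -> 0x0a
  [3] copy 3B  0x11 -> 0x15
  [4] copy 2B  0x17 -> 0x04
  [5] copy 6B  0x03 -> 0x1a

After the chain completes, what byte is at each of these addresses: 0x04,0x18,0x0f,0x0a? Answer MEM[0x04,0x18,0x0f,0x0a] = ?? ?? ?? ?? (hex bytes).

[0] 0x07->0x12 len=4 : 32 ce cd 72
[1] 0x25->0x07 len=5 : ef c1 d9 c6 64
[2] 0x16->0x0a len=7 : 39 f2 66 c8 34 e1 ad
[3] 0x11->0x15 len=3 : 9e 32 ce
[4] 0x17->0x04 len=2 : ce 66
[5] 0x03->0x1a len=6 : e6 ce 66 2e ef c1
query mem[0x04]=0xce, mem[0x18]=0x66, mem[0x0f]=0xe1, mem[0x0a]=0x39

MEM[0x04,0x18,0x0f,0x0a] = ce 66 e1 39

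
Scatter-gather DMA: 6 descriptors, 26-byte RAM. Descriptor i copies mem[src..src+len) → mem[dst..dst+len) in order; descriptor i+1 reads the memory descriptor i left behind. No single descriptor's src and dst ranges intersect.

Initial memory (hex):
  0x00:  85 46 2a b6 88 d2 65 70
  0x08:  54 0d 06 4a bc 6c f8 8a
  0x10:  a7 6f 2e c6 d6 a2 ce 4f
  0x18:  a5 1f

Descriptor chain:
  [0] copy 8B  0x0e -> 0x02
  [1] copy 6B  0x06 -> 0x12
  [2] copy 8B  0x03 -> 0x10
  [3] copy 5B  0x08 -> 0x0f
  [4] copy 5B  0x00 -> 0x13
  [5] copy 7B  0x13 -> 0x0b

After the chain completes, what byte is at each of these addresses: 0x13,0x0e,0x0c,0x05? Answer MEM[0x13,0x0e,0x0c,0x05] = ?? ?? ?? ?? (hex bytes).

D0: mem[0x02..0x09] <- [f8 8a a7 6f 2e c6 d6 a2]
D1: mem[0x12..0x17] <- [2e c6 d6 a2 06 4a]
D2: mem[0x10..0x17] <- [8a a7 6f 2e c6 d6 a2 06]
D3: mem[0x0f..0x13] <- [d6 a2 06 4a bc]
D4: mem[0x13..0x17] <- [85 46 f8 8a a7]
D5: mem[0x0b..0x11] <- [85 46 f8 8a a7 a5 1f]
query mem[0x13]=0x85, mem[0x0e]=0x8a, mem[0x0c]=0x46, mem[0x05]=0x6f

MEM[0x13,0x0e,0x0c,0x05] = 85 8a 46 6f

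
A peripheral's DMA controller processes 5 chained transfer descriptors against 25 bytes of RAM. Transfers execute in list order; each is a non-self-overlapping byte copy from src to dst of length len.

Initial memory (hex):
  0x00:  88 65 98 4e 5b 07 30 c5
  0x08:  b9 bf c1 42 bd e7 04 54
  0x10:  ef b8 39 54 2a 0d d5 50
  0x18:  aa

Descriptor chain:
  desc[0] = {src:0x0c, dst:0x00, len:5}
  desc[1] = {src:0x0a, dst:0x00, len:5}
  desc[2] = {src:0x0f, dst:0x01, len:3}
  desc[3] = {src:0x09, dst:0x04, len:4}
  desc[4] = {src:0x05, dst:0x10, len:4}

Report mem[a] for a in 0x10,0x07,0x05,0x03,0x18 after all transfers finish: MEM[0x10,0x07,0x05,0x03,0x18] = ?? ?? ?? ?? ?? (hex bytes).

MEM[0x10,0x07,0x05,0x03,0x18] = c1 bd c1 b8 aa

[0] 0x0c->0x00 len=5 : bd e7 04 54 ef
[1] 0x0a->0x00 len=5 : c1 42 bd e7 04
[2] 0x0f->0x01 len=3 : 54 ef b8
[3] 0x09->0x04 len=4 : bf c1 42 bd
[4] 0x05->0x10 len=4 : c1 42 bd b9
query mem[0x10]=0xc1, mem[0x07]=0xbd, mem[0x05]=0xc1, mem[0x03]=0xb8, mem[0x18]=0xaa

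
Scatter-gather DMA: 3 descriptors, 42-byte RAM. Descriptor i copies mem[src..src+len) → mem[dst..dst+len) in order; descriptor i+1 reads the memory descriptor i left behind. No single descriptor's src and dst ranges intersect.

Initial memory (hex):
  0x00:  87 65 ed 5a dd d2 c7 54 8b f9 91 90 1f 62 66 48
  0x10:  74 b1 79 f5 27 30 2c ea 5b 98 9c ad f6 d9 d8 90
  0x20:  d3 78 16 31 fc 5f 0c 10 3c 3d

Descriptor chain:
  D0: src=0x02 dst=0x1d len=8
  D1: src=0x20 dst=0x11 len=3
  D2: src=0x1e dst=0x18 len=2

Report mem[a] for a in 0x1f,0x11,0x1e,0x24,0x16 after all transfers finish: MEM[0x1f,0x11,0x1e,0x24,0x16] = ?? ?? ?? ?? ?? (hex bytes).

[0] 0x02->0x1d len=8 : ed 5a dd d2 c7 54 8b f9
[1] 0x20->0x11 len=3 : d2 c7 54
[2] 0x1e->0x18 len=2 : 5a dd
query mem[0x1f]=0xdd, mem[0x11]=0xd2, mem[0x1e]=0x5a, mem[0x24]=0xf9, mem[0x16]=0x2c

MEM[0x1f,0x11,0x1e,0x24,0x16] = dd d2 5a f9 2c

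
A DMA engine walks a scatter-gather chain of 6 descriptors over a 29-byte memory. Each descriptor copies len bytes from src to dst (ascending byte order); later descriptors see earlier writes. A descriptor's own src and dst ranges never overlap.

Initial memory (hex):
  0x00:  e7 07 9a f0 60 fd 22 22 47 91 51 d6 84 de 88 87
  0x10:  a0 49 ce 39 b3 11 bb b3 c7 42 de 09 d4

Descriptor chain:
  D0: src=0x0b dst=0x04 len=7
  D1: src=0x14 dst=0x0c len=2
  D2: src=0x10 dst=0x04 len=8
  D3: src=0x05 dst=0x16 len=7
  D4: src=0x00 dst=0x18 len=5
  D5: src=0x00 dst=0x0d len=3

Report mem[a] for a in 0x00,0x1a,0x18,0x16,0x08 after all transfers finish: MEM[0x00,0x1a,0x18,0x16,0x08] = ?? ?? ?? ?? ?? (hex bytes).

#0 dst[0x04+7] := {0xd6,0x84,0xde,0x88,0x87,0xa0,0x49}
#1 dst[0x0c+2] := {0xb3,0x11}
#2 dst[0x04+8] := {0xa0,0x49,0xce,0x39,0xb3,0x11,0xbb,0xb3}
#3 dst[0x16+7] := {0x49,0xce,0x39,0xb3,0x11,0xbb,0xb3}
#4 dst[0x18+5] := {0xe7,0x07,0x9a,0xf0,0xa0}
#5 dst[0x0d+3] := {0xe7,0x07,0x9a}
query mem[0x00]=0xe7, mem[0x1a]=0x9a, mem[0x18]=0xe7, mem[0x16]=0x49, mem[0x08]=0xb3

MEM[0x00,0x1a,0x18,0x16,0x08] = e7 9a e7 49 b3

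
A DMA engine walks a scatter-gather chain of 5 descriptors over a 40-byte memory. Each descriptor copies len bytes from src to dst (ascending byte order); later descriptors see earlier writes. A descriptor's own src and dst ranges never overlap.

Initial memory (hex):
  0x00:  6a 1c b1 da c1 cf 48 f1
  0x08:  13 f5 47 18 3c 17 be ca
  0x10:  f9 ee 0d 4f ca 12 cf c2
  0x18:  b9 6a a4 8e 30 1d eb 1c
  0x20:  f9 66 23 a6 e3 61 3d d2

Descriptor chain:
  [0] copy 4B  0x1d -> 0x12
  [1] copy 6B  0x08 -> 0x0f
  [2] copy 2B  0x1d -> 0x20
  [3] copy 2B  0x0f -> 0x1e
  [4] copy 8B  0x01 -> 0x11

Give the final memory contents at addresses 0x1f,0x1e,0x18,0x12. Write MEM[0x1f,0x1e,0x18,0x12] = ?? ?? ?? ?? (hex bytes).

[0] 0x1d->0x12 len=4 : 1d eb 1c f9
[1] 0x08->0x0f len=6 : 13 f5 47 18 3c 17
[2] 0x1d->0x20 len=2 : 1d eb
[3] 0x0f->0x1e len=2 : 13 f5
[4] 0x01->0x11 len=8 : 1c b1 da c1 cf 48 f1 13
query mem[0x1f]=0xf5, mem[0x1e]=0x13, mem[0x18]=0x13, mem[0x12]=0xb1

MEM[0x1f,0x1e,0x18,0x12] = f5 13 13 b1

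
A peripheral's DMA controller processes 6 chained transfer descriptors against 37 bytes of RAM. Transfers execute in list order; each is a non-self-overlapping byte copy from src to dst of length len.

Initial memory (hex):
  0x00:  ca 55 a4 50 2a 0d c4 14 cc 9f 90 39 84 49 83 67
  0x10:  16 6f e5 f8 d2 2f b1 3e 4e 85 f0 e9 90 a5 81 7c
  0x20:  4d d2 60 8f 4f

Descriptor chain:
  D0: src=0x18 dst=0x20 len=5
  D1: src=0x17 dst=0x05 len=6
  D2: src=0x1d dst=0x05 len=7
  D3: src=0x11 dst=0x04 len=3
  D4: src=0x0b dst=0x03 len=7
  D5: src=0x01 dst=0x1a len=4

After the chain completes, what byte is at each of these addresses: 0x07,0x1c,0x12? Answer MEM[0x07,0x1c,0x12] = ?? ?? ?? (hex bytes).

MEM[0x07,0x1c,0x12] = 67 e9 e5

#0 dst[0x20+5] := {0x4e,0x85,0xf0,0xe9,0x90}
#1 dst[0x05+6] := {0x3e,0x4e,0x85,0xf0,0xe9,0x90}
#2 dst[0x05+7] := {0xa5,0x81,0x7c,0x4e,0x85,0xf0,0xe9}
#3 dst[0x04+3] := {0x6f,0xe5,0xf8}
#4 dst[0x03+7] := {0xe9,0x84,0x49,0x83,0x67,0x16,0x6f}
#5 dst[0x1a+4] := {0x55,0xa4,0xe9,0x84}
query mem[0x07]=0x67, mem[0x1c]=0xe9, mem[0x12]=0xe5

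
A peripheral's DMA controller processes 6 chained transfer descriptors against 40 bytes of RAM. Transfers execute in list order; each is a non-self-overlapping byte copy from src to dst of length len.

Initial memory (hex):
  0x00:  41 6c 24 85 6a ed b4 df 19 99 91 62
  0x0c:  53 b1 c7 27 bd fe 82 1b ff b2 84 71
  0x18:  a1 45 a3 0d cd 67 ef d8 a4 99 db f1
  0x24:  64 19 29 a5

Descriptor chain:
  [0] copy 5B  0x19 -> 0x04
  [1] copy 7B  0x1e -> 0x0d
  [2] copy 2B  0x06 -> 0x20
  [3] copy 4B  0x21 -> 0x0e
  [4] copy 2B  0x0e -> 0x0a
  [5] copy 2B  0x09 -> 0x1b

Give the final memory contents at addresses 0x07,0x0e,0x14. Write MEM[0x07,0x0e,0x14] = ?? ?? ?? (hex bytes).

D0: mem[0x04..0x08] <- [45 a3 0d cd 67]
D1: mem[0x0d..0x13] <- [ef d8 a4 99 db f1 64]
D2: mem[0x20..0x21] <- [0d cd]
D3: mem[0x0e..0x11] <- [cd db f1 64]
D4: mem[0x0a..0x0b] <- [cd db]
D5: mem[0x1b..0x1c] <- [99 cd]
query mem[0x07]=0xcd, mem[0x0e]=0xcd, mem[0x14]=0xff

MEM[0x07,0x0e,0x14] = cd cd ff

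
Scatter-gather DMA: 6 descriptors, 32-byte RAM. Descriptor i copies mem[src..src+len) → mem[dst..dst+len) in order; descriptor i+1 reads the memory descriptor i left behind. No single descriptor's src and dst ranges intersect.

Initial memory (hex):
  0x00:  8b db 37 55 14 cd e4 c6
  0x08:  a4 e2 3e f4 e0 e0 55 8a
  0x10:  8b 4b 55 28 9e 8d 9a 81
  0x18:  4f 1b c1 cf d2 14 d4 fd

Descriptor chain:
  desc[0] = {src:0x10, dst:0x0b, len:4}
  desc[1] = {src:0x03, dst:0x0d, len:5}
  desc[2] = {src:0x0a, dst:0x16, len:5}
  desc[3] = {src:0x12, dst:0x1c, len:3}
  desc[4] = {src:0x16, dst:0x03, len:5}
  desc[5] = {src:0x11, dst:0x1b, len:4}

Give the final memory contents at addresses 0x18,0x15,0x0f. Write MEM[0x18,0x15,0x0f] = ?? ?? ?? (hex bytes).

MEM[0x18,0x15,0x0f] = 4b 8d cd

#0 dst[0x0b+4] := {0x8b,0x4b,0x55,0x28}
#1 dst[0x0d+5] := {0x55,0x14,0xcd,0xe4,0xc6}
#2 dst[0x16+5] := {0x3e,0x8b,0x4b,0x55,0x14}
#3 dst[0x1c+3] := {0x55,0x28,0x9e}
#4 dst[0x03+5] := {0x3e,0x8b,0x4b,0x55,0x14}
#5 dst[0x1b+4] := {0xc6,0x55,0x28,0x9e}
query mem[0x18]=0x4b, mem[0x15]=0x8d, mem[0x0f]=0xcd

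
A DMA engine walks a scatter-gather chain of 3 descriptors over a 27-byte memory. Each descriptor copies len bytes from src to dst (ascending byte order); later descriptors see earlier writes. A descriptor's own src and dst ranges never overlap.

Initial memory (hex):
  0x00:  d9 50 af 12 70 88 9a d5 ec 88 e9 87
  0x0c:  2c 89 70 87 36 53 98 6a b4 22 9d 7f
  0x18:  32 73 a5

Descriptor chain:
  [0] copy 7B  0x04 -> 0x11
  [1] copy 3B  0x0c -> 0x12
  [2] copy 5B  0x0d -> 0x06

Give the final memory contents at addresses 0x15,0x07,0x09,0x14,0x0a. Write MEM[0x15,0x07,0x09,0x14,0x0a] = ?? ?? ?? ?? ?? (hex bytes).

MEM[0x15,0x07,0x09,0x14,0x0a] = ec 70 36 70 70

D0: mem[0x11..0x17] <- [70 88 9a d5 ec 88 e9]
D1: mem[0x12..0x14] <- [2c 89 70]
D2: mem[0x06..0x0a] <- [89 70 87 36 70]
query mem[0x15]=0xec, mem[0x07]=0x70, mem[0x09]=0x36, mem[0x14]=0x70, mem[0x0a]=0x70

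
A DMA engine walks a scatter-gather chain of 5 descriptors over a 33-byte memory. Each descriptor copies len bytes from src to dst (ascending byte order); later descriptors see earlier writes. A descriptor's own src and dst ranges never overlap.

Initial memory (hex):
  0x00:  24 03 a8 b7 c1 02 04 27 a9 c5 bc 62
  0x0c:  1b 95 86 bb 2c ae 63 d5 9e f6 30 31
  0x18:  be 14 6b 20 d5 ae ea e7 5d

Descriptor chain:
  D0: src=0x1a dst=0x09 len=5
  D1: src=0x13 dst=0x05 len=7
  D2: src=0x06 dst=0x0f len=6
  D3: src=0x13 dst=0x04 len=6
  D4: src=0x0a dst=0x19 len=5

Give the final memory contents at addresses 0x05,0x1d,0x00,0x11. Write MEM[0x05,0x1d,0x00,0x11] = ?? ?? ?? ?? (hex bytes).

MEM[0x05,0x1d,0x00,0x11] = 14 86 24 30

[0] 0x1a->0x09 len=5 : 6b 20 d5 ae ea
[1] 0x13->0x05 len=7 : d5 9e f6 30 31 be 14
[2] 0x06->0x0f len=6 : 9e f6 30 31 be 14
[3] 0x13->0x04 len=6 : be 14 f6 30 31 be
[4] 0x0a->0x19 len=5 : be 14 ae ea 86
query mem[0x05]=0x14, mem[0x1d]=0x86, mem[0x00]=0x24, mem[0x11]=0x30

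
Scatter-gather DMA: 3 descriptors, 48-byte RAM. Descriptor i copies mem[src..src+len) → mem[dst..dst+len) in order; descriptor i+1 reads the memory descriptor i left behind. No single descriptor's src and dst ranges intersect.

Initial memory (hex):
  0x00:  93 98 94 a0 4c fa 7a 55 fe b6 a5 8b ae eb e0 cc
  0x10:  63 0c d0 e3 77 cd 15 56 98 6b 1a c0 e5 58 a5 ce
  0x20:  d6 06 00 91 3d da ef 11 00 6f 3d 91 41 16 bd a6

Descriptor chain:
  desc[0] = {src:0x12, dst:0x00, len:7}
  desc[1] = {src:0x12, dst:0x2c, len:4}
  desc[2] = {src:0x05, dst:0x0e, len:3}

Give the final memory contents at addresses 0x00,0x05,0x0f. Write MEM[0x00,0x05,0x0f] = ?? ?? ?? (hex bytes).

#0 dst[0x00+7] := {0xd0,0xe3,0x77,0xcd,0x15,0x56,0x98}
#1 dst[0x2c+4] := {0xd0,0xe3,0x77,0xcd}
#2 dst[0x0e+3] := {0x56,0x98,0x55}
query mem[0x00]=0xd0, mem[0x05]=0x56, mem[0x0f]=0x98

MEM[0x00,0x05,0x0f] = d0 56 98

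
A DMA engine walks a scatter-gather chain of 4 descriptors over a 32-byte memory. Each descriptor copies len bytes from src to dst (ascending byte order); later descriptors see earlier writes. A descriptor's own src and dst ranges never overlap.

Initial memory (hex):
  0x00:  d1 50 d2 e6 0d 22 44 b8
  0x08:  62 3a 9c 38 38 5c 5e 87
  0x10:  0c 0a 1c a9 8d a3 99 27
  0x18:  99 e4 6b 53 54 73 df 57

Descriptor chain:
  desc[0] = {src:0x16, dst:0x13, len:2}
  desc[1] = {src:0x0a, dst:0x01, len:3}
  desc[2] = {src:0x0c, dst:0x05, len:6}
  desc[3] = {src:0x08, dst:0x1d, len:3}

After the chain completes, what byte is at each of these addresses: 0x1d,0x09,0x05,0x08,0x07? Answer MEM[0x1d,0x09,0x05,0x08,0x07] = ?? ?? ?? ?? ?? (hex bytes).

#0 dst[0x13+2] := {0x99,0x27}
#1 dst[0x01+3] := {0x9c,0x38,0x38}
#2 dst[0x05+6] := {0x38,0x5c,0x5e,0x87,0x0c,0x0a}
#3 dst[0x1d+3] := {0x87,0x0c,0x0a}
query mem[0x1d]=0x87, mem[0x09]=0x0c, mem[0x05]=0x38, mem[0x08]=0x87, mem[0x07]=0x5e

MEM[0x1d,0x09,0x05,0x08,0x07] = 87 0c 38 87 5e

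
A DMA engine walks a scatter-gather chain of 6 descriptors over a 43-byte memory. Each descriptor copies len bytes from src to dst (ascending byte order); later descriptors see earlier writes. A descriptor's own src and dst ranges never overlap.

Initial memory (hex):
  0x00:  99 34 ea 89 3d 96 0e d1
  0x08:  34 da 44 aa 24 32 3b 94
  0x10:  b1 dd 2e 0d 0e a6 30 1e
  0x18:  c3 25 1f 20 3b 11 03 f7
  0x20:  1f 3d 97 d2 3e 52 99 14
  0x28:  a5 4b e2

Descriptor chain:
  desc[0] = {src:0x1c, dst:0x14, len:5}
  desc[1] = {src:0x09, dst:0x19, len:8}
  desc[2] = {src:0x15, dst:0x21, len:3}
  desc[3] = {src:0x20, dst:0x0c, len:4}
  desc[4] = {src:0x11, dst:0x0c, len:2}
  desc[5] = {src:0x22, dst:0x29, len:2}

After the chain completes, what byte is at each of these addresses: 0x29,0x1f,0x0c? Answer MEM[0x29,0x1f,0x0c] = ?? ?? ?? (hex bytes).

[0] 0x1c->0x14 len=5 : 3b 11 03 f7 1f
[1] 0x09->0x19 len=8 : da 44 aa 24 32 3b 94 b1
[2] 0x15->0x21 len=3 : 11 03 f7
[3] 0x20->0x0c len=4 : b1 11 03 f7
[4] 0x11->0x0c len=2 : dd 2e
[5] 0x22->0x29 len=2 : 03 f7
query mem[0x29]=0x03, mem[0x1f]=0x94, mem[0x0c]=0xdd

MEM[0x29,0x1f,0x0c] = 03 94 dd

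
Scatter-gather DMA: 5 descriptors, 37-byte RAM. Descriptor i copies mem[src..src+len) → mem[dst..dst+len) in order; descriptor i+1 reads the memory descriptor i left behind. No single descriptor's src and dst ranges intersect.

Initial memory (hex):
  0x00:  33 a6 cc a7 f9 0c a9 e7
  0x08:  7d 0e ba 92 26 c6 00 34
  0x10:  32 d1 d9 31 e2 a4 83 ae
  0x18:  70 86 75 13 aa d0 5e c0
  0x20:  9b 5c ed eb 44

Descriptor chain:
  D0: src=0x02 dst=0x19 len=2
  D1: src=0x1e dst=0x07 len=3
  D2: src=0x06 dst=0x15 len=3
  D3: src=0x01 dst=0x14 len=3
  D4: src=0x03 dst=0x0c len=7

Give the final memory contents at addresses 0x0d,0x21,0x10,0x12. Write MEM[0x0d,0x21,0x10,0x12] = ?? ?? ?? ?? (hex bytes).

MEM[0x0d,0x21,0x10,0x12] = f9 5c 5e 9b

  after D0: wrote 2B at 0x19 = cca7
  after D1: wrote 3B at 0x07 = 5ec09b
  after D2: wrote 3B at 0x15 = a95ec0
  after D3: wrote 3B at 0x14 = a6cca7
  after D4: wrote 7B at 0x0c = a7f90ca95ec09b
query mem[0x0d]=0xf9, mem[0x21]=0x5c, mem[0x10]=0x5e, mem[0x12]=0x9b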